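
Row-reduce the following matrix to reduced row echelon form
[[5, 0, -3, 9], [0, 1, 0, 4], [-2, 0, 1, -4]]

Multiply ρ1 by 1/5.
  [  1  0  -3/5  9/5 ]
  [  0  1     0    4 ]
  [ -2  0     1   -4 ]
Add 2 times ρ1 to ρ3.
  [ 1  0  -3/5   9/5 ]
  [ 0  1     0     4 ]
  [ 0  0  -1/5  -2/5 ]
Multiply ρ3 by -5.
  [ 1  0  -3/5  9/5 ]
  [ 0  1     0    4 ]
  [ 0  0     1    2 ]
Add 3/5 times ρ3 to ρ1.
  [ 1  0  0  3 ]
  [ 0  1  0  4 ]
  [ 0  0  1  2 ]

[[1, 0, 0, 3], [0, 1, 0, 4], [0, 0, 1, 2]]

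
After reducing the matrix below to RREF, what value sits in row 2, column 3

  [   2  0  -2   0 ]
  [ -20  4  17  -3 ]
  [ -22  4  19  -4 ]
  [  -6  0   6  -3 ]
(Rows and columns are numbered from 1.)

R1 → 1/2·R1
R2 → R2 + 20·R1
R3 → R3 + 22·R1
R4 → R4 + 6·R1
R2 → 1/4·R2
R3 → R3 − 4·R2
R3 → -1·R3
R4 → R4 + 3·R3
R2 → R2 + 3/4·R3

-3/4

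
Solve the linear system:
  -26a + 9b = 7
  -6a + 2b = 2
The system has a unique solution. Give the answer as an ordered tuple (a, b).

Form the augmented matrix and row-reduce:
  [ -26  9  |  7 ]
  [  -6  2  |  2 ]
Multiply ρ1 by -1/26.
  [  1  -9/26  |  -7/26 ]
  [ -6      2  |      2 ]
Add 6 times ρ1 to ρ2.
  [ 1  -9/26  |  -7/26 ]
  [ 0  -1/13  |   5/13 ]
Multiply ρ2 by -13.
  [ 1  -9/26  |  -7/26 ]
  [ 0      1  |     -5 ]
Add 9/26 times ρ2 to ρ1.
  [ 1  0  |  -2 ]
  [ 0  1  |  -5 ]
Reading off the last column: a = -2, b = -5.

(-2, -5)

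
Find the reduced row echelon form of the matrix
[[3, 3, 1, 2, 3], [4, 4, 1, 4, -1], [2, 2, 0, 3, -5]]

[[1, 1, 0, 0, 2], [0, 0, 1, 0, 3], [0, 0, 0, 1, -3]]

Multiply R1 by 1/3.
  [ 1  1  1/3  2/3   1 ]
  [ 4  4    1    4  -1 ]
  [ 2  2    0    3  -5 ]
Subtract 4 times R1 from R2.
  [ 1  1   1/3  2/3   1 ]
  [ 0  0  -1/3  4/3  -5 ]
  [ 2  2     0    3  -5 ]
Subtract 2 times R1 from R3.
  [ 1  1   1/3  2/3   1 ]
  [ 0  0  -1/3  4/3  -5 ]
  [ 0  0  -2/3  5/3  -7 ]
Multiply R2 by -3.
  [ 1  1   1/3  2/3   1 ]
  [ 0  0     1   -4  15 ]
  [ 0  0  -2/3  5/3  -7 ]
Add 2/3 times R2 to R3.
  [ 1  1  1/3  2/3   1 ]
  [ 0  0    1   -4  15 ]
  [ 0  0    0   -1   3 ]
Multiply R3 by -1.
  [ 1  1  1/3  2/3   1 ]
  [ 0  0    1   -4  15 ]
  [ 0  0    0    1  -3 ]
Add 4 times R3 to R2.
  [ 1  1  1/3  2/3   1 ]
  [ 0  0    1    0   3 ]
  [ 0  0    0    1  -3 ]
Subtract 2/3 times R3 from R1.
  [ 1  1  1/3  0   3 ]
  [ 0  0    1  0   3 ]
  [ 0  0    0  1  -3 ]
Subtract 1/3 times R2 from R1.
  [ 1  1  0  0   2 ]
  [ 0  0  1  0   3 ]
  [ 0  0  0  1  -3 ]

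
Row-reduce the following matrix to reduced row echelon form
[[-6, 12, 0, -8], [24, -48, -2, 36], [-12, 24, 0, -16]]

[[1, -2, 0, 4/3], [0, 0, 1, -2], [0, 0, 0, 0]]

ρ1 ← -1/6·ρ1
  [   1   -2   0  4/3 ]
  [  24  -48  -2   36 ]
  [ -12   24   0  -16 ]
ρ2 ← ρ2 − 24·ρ1
  [   1  -2   0  4/3 ]
  [   0   0  -2    4 ]
  [ -12  24   0  -16 ]
ρ3 ← ρ3 + 12·ρ1
  [ 1  -2   0  4/3 ]
  [ 0   0  -2    4 ]
  [ 0   0   0    0 ]
ρ2 ← -1/2·ρ2
  [ 1  -2  0  4/3 ]
  [ 0   0  1   -2 ]
  [ 0   0  0    0 ]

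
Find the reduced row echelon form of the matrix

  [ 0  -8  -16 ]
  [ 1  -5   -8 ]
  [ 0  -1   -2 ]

R1 <=> R2
  [ 1  -5   -8 ]
  [ 0  -8  -16 ]
  [ 0  -1   -2 ]
R2 := -1/8·R2
  [ 1  -5  -8 ]
  [ 0   1   2 ]
  [ 0  -1  -2 ]
R3 := R3 + R2
  [ 1  -5  -8 ]
  [ 0   1   2 ]
  [ 0   0   0 ]
R1 := R1 + 5·R2
  [ 1  0  2 ]
  [ 0  1  2 ]
  [ 0  0  0 ]

[[1, 0, 2], [0, 1, 2], [0, 0, 0]]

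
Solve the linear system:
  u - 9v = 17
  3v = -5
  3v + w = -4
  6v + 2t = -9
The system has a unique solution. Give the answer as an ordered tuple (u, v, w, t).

(2, -5/3, 1, 1/2)

Form the augmented matrix and row-reduce:
  [ 1  -9  0  0  |  17 ]
  [ 0   3  0  0  |  -5 ]
  [ 0   3  1  0  |  -4 ]
  [ 0   6  0  2  |  -9 ]
ρ2 -> 1/3·ρ2
ρ3 -> ρ3 − 3·ρ2
ρ4 -> ρ4 − 6·ρ2
ρ4 -> 1/2·ρ4
ρ1 -> ρ1 + 9·ρ2
Reading off the last column: u = 2, v = -5/3, w = 1, t = 1/2.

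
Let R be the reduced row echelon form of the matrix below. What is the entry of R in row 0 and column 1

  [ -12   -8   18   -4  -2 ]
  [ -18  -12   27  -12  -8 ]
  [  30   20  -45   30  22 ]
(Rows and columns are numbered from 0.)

Multiply R1 by -1/12.
  [   1  2/3  -3/2  1/3  1/6 ]
  [ -18  -12    27  -12   -8 ]
  [  30   20   -45   30   22 ]
Add 18 times R1 to R2.
  [  1  2/3  -3/2  1/3  1/6 ]
  [  0    0     0   -6   -5 ]
  [ 30   20   -45   30   22 ]
Subtract 30 times R1 from R3.
  [ 1  2/3  -3/2  1/3  1/6 ]
  [ 0    0     0   -6   -5 ]
  [ 0    0     0   20   17 ]
Multiply R2 by -1/6.
  [ 1  2/3  -3/2  1/3  1/6 ]
  [ 0    0     0    1  5/6 ]
  [ 0    0     0   20   17 ]
Subtract 20 times R2 from R3.
  [ 1  2/3  -3/2  1/3  1/6 ]
  [ 0    0     0    1  5/6 ]
  [ 0    0     0    0  1/3 ]
Multiply R3 by 3.
  [ 1  2/3  -3/2  1/3  1/6 ]
  [ 0    0     0    1  5/6 ]
  [ 0    0     0    0    1 ]
Subtract 5/6 times R3 from R2.
  [ 1  2/3  -3/2  1/3  1/6 ]
  [ 0    0     0    1    0 ]
  [ 0    0     0    0    1 ]
Subtract 1/6 times R3 from R1.
  [ 1  2/3  -3/2  1/3  0 ]
  [ 0    0     0    1  0 ]
  [ 0    0     0    0  1 ]
Subtract 1/3 times R2 from R1.
  [ 1  2/3  -3/2  0  0 ]
  [ 0    0     0  1  0 ]
  [ 0    0     0  0  1 ]

2/3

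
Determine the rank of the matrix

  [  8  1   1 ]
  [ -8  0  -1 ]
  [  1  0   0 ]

rank = 3

ρ1 -> 1/8·ρ1
  [  1  1/8  1/8 ]
  [ -8    0   -1 ]
  [  1    0    0 ]
ρ2 -> ρ2 + 8·ρ1
  [ 1  1/8  1/8 ]
  [ 0    1    0 ]
  [ 1    0    0 ]
ρ3 -> ρ3 − ρ1
  [ 1   1/8   1/8 ]
  [ 0     1     0 ]
  [ 0  -1/8  -1/8 ]
ρ3 -> ρ3 + 1/8·ρ2
  [ 1  1/8   1/8 ]
  [ 0    1     0 ]
  [ 0    0  -1/8 ]
ρ3 -> -8·ρ3
  [ 1  1/8  1/8 ]
  [ 0    1    0 ]
  [ 0    0    1 ]
ρ1 -> ρ1 − 1/8·ρ3
  [ 1  1/8  0 ]
  [ 0    1  0 ]
  [ 0    0  1 ]
ρ1 -> ρ1 − 1/8·ρ2
  [ 1  0  0 ]
  [ 0  1  0 ]
  [ 0  0  1 ]
The reduced form has 3 nonzero rows.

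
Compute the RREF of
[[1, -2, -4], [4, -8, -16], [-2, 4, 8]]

[[1, -2, -4], [0, 0, 0], [0, 0, 0]]

R2 -> R2 − 4·R1
  [  1  -2  -4 ]
  [  0   0   0 ]
  [ -2   4   8 ]
R3 -> R3 + 2·R1
  [ 1  -2  -4 ]
  [ 0   0   0 ]
  [ 0   0   0 ]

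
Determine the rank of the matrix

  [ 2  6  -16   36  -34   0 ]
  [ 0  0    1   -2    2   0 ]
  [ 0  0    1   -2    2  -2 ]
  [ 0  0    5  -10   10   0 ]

R1 := 1/2·R1
R3 := R3 − R2
R4 := R4 − 5·R2
R3 := -1/2·R3
R1 := R1 + 8·R2
The reduced form has 3 nonzero rows.

rank = 3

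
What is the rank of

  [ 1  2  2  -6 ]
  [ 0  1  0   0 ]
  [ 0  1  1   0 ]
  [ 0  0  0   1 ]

R3 ← R3 − R2
R1 ← R1 + 6·R4
R1 ← R1 − 2·R3
R1 ← R1 − 2·R2
The reduced form has 4 nonzero rows.

rank = 4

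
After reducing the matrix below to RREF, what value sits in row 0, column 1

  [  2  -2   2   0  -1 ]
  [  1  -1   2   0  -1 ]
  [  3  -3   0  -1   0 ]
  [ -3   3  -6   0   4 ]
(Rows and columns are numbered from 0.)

ρ1 -> 1/2·ρ1
  [  1  -1   1   0  -1/2 ]
  [  1  -1   2   0    -1 ]
  [  3  -3   0  -1     0 ]
  [ -3   3  -6   0     4 ]
ρ2 -> ρ2 − ρ1
  [  1  -1   1   0  -1/2 ]
  [  0   0   1   0  -1/2 ]
  [  3  -3   0  -1     0 ]
  [ -3   3  -6   0     4 ]
ρ3 -> ρ3 − 3·ρ1
  [  1  -1   1   0  -1/2 ]
  [  0   0   1   0  -1/2 ]
  [  0   0  -3  -1   3/2 ]
  [ -3   3  -6   0     4 ]
ρ4 -> ρ4 + 3·ρ1
  [ 1  -1   1   0  -1/2 ]
  [ 0   0   1   0  -1/2 ]
  [ 0   0  -3  -1   3/2 ]
  [ 0   0  -3   0   5/2 ]
ρ3 -> ρ3 + 3·ρ2
  [ 1  -1   1   0  -1/2 ]
  [ 0   0   1   0  -1/2 ]
  [ 0   0   0  -1     0 ]
  [ 0   0  -3   0   5/2 ]
ρ4 -> ρ4 + 3·ρ2
  [ 1  -1  1   0  -1/2 ]
  [ 0   0  1   0  -1/2 ]
  [ 0   0  0  -1     0 ]
  [ 0   0  0   0     1 ]
ρ3 -> -1·ρ3
  [ 1  -1  1  0  -1/2 ]
  [ 0   0  1  0  -1/2 ]
  [ 0   0  0  1     0 ]
  [ 0   0  0  0     1 ]
ρ2 -> ρ2 + 1/2·ρ4
  [ 1  -1  1  0  -1/2 ]
  [ 0   0  1  0     0 ]
  [ 0   0  0  1     0 ]
  [ 0   0  0  0     1 ]
ρ1 -> ρ1 + 1/2·ρ4
  [ 1  -1  1  0  0 ]
  [ 0   0  1  0  0 ]
  [ 0   0  0  1  0 ]
  [ 0   0  0  0  1 ]
ρ1 -> ρ1 − ρ2
  [ 1  -1  0  0  0 ]
  [ 0   0  1  0  0 ]
  [ 0   0  0  1  0 ]
  [ 0   0  0  0  1 ]

-1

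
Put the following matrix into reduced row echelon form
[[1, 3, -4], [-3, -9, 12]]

ρ2 ← ρ2 + 3·ρ1
  [ 1  3  -4 ]
  [ 0  0   0 ]

[[1, 3, -4], [0, 0, 0]]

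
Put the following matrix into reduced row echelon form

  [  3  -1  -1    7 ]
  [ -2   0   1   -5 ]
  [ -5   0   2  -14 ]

[[1, 0, 0, 4], [0, 1, 0, 2], [0, 0, 1, 3]]

R1 -> 1/3·R1
R2 -> R2 + 2·R1
R3 -> R3 + 5·R1
R2 -> -3/2·R2
R3 -> R3 + 5/3·R2
R3 -> -2·R3
R2 -> R2 + 1/2·R3
R1 -> R1 + 1/3·R3
R1 -> R1 + 1/3·R2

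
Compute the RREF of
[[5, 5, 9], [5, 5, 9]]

[[1, 1, 9/5], [0, 0, 0]]

R1 -> 1/5·R1
  [ 1  1  9/5 ]
  [ 5  5    9 ]
R2 -> R2 − 5·R1
  [ 1  1  9/5 ]
  [ 0  0    0 ]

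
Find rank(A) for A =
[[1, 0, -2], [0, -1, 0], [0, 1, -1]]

r2 -> -1·r2
r3 -> r3 − r2
r3 -> -1·r3
r1 -> r1 + 2·r3
The reduced form has 3 nonzero rows.

rank = 3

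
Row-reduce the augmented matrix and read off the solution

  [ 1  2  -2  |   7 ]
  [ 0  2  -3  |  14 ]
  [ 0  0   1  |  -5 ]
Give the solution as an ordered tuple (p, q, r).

ρ2 -> 1/2·ρ2
  [ 1  2    -2  |   7 ]
  [ 0  1  -3/2  |   7 ]
  [ 0  0     1  |  -5 ]
ρ2 -> ρ2 + 3/2·ρ3
  [ 1  2  -2  |     7 ]
  [ 0  1   0  |  -1/2 ]
  [ 0  0   1  |    -5 ]
ρ1 -> ρ1 + 2·ρ3
  [ 1  2  0  |    -3 ]
  [ 0  1  0  |  -1/2 ]
  [ 0  0  1  |    -5 ]
ρ1 -> ρ1 − 2·ρ2
  [ 1  0  0  |    -2 ]
  [ 0  1  0  |  -1/2 ]
  [ 0  0  1  |    -5 ]
Reading off the last column: p = -2, q = -1/2, r = -5.

(-2, -1/2, -5)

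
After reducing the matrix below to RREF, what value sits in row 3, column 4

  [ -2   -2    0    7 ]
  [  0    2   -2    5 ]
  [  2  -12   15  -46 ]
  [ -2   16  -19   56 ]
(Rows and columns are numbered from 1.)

Multiply ρ1 by -1/2.
  [  1    1    0  -7/2 ]
  [  0    2   -2     5 ]
  [  2  -12   15   -46 ]
  [ -2   16  -19    56 ]
Subtract 2 times ρ1 from ρ3.
  [  1    1    0  -7/2 ]
  [  0    2   -2     5 ]
  [  0  -14   15   -39 ]
  [ -2   16  -19    56 ]
Add 2 times ρ1 to ρ4.
  [ 1    1    0  -7/2 ]
  [ 0    2   -2     5 ]
  [ 0  -14   15   -39 ]
  [ 0   18  -19    49 ]
Multiply ρ2 by 1/2.
  [ 1    1    0  -7/2 ]
  [ 0    1   -1   5/2 ]
  [ 0  -14   15   -39 ]
  [ 0   18  -19    49 ]
Add 14 times ρ2 to ρ3.
  [ 1   1    0  -7/2 ]
  [ 0   1   -1   5/2 ]
  [ 0   0    1    -4 ]
  [ 0  18  -19    49 ]
Subtract 18 times ρ2 from ρ4.
  [ 1  1   0  -7/2 ]
  [ 0  1  -1   5/2 ]
  [ 0  0   1    -4 ]
  [ 0  0  -1     4 ]
Add ρ3 to ρ4.
  [ 1  1   0  -7/2 ]
  [ 0  1  -1   5/2 ]
  [ 0  0   1    -4 ]
  [ 0  0   0     0 ]
Add ρ3 to ρ2.
  [ 1  1  0  -7/2 ]
  [ 0  1  0  -3/2 ]
  [ 0  0  1    -4 ]
  [ 0  0  0     0 ]
Subtract ρ2 from ρ1.
  [ 1  0  0    -2 ]
  [ 0  1  0  -3/2 ]
  [ 0  0  1    -4 ]
  [ 0  0  0     0 ]

-4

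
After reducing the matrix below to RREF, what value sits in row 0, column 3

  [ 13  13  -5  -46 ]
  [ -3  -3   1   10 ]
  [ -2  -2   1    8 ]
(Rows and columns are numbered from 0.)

-2

Multiply R1 by 1/13.
  [  1   1  -5/13  -46/13 ]
  [ -3  -3      1      10 ]
  [ -2  -2      1       8 ]
Add 3 times R1 to R2.
  [  1   1  -5/13  -46/13 ]
  [  0   0  -2/13   -8/13 ]
  [ -2  -2      1       8 ]
Add 2 times R1 to R3.
  [ 1  1  -5/13  -46/13 ]
  [ 0  0  -2/13   -8/13 ]
  [ 0  0   3/13   12/13 ]
Multiply R2 by -13/2.
  [ 1  1  -5/13  -46/13 ]
  [ 0  0      1       4 ]
  [ 0  0   3/13   12/13 ]
Subtract 3/13 times R2 from R3.
  [ 1  1  -5/13  -46/13 ]
  [ 0  0      1       4 ]
  [ 0  0      0       0 ]
Add 5/13 times R2 to R1.
  [ 1  1  0  -2 ]
  [ 0  0  1   4 ]
  [ 0  0  0   0 ]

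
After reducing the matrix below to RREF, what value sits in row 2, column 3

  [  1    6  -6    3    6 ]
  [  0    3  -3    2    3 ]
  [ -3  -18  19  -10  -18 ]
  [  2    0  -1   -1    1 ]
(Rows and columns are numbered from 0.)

-1

Add 3 times ρ1 to ρ3.
Subtract 2 times ρ1 from ρ4.
Multiply ρ2 by 1/3.
Add 12 times ρ2 to ρ4.
Add ρ3 to ρ4.
Subtract ρ4 from ρ2.
Subtract 6 times ρ4 from ρ1.
Add ρ3 to ρ2.
Add 6 times ρ3 to ρ1.
Subtract 6 times ρ2 from ρ1.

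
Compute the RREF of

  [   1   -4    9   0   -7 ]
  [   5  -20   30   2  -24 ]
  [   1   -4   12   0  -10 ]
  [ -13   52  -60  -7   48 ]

[[1, -4, 0, 0, 2], [0, 0, 1, 0, -1], [0, 0, 0, 1, -2], [0, 0, 0, 0, 0]]

Subtract 5 times R1 from R2.
  [   1  -4    9   0   -7 ]
  [   0   0  -15   2   11 ]
  [   1  -4   12   0  -10 ]
  [ -13  52  -60  -7   48 ]
Subtract R1 from R3.
  [   1  -4    9   0  -7 ]
  [   0   0  -15   2  11 ]
  [   0   0    3   0  -3 ]
  [ -13  52  -60  -7  48 ]
Add 13 times R1 to R4.
  [ 1  -4    9   0   -7 ]
  [ 0   0  -15   2   11 ]
  [ 0   0    3   0   -3 ]
  [ 0   0   57  -7  -43 ]
Multiply R2 by -1/15.
  [ 1  -4   9      0      -7 ]
  [ 0   0   1  -2/15  -11/15 ]
  [ 0   0   3      0      -3 ]
  [ 0   0  57     -7     -43 ]
Subtract 3 times R2 from R3.
  [ 1  -4   9      0      -7 ]
  [ 0   0   1  -2/15  -11/15 ]
  [ 0   0   0    2/5    -4/5 ]
  [ 0   0  57     -7     -43 ]
Subtract 57 times R2 from R4.
  [ 1  -4  9      0      -7 ]
  [ 0   0  1  -2/15  -11/15 ]
  [ 0   0  0    2/5    -4/5 ]
  [ 0   0  0    3/5    -6/5 ]
Multiply R3 by 5/2.
  [ 1  -4  9      0      -7 ]
  [ 0   0  1  -2/15  -11/15 ]
  [ 0   0  0      1      -2 ]
  [ 0   0  0    3/5    -6/5 ]
Subtract 3/5 times R3 from R4.
  [ 1  -4  9      0      -7 ]
  [ 0   0  1  -2/15  -11/15 ]
  [ 0   0  0      1      -2 ]
  [ 0   0  0      0       0 ]
Add 2/15 times R3 to R2.
  [ 1  -4  9  0  -7 ]
  [ 0   0  1  0  -1 ]
  [ 0   0  0  1  -2 ]
  [ 0   0  0  0   0 ]
Subtract 9 times R2 from R1.
  [ 1  -4  0  0   2 ]
  [ 0   0  1  0  -1 ]
  [ 0   0  0  1  -2 ]
  [ 0   0  0  0   0 ]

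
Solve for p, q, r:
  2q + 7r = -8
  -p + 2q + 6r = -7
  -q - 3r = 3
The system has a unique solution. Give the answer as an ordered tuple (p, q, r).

Form the augmented matrix and row-reduce:
  [  0   2   7  |  -8 ]
  [ -1   2   6  |  -7 ]
  [  0  -1  -3  |   3 ]
r1 <=> r2
  [ -1   2   6  |  -7 ]
  [  0   2   7  |  -8 ]
  [  0  -1  -3  |   3 ]
r1 → -1·r1
  [ 1  -2  -6  |   7 ]
  [ 0   2   7  |  -8 ]
  [ 0  -1  -3  |   3 ]
r2 → 1/2·r2
  [ 1  -2   -6  |   7 ]
  [ 0   1  7/2  |  -4 ]
  [ 0  -1   -3  |   3 ]
r3 → r3 + r2
  [ 1  -2   -6  |   7 ]
  [ 0   1  7/2  |  -4 ]
  [ 0   0  1/2  |  -1 ]
r3 → 2·r3
  [ 1  -2   -6  |   7 ]
  [ 0   1  7/2  |  -4 ]
  [ 0   0    1  |  -2 ]
r2 → r2 − 7/2·r3
  [ 1  -2  -6  |   7 ]
  [ 0   1   0  |   3 ]
  [ 0   0   1  |  -2 ]
r1 → r1 + 6·r3
  [ 1  -2  0  |  -5 ]
  [ 0   1  0  |   3 ]
  [ 0   0  1  |  -2 ]
r1 → r1 + 2·r2
  [ 1  0  0  |   1 ]
  [ 0  1  0  |   3 ]
  [ 0  0  1  |  -2 ]
Reading off the last column: p = 1, q = 3, r = -2.

(1, 3, -2)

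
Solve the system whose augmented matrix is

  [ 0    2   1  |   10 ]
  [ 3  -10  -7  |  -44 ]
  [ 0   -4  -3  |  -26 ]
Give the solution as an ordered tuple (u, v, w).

R1 <=> R2
  [ 3  -10  -7  |  -44 ]
  [ 0    2   1  |   10 ]
  [ 0   -4  -3  |  -26 ]
R1 → 1/3·R1
  [ 1  -10/3  -7/3  |  -44/3 ]
  [ 0      2     1  |     10 ]
  [ 0     -4    -3  |    -26 ]
R2 → 1/2·R2
  [ 1  -10/3  -7/3  |  -44/3 ]
  [ 0      1   1/2  |      5 ]
  [ 0     -4    -3  |    -26 ]
R3 → R3 + 4·R2
  [ 1  -10/3  -7/3  |  -44/3 ]
  [ 0      1   1/2  |      5 ]
  [ 0      0    -1  |     -6 ]
R3 → -1·R3
  [ 1  -10/3  -7/3  |  -44/3 ]
  [ 0      1   1/2  |      5 ]
  [ 0      0     1  |      6 ]
R2 → R2 − 1/2·R3
  [ 1  -10/3  -7/3  |  -44/3 ]
  [ 0      1     0  |      2 ]
  [ 0      0     1  |      6 ]
R1 → R1 + 7/3·R3
  [ 1  -10/3  0  |  -2/3 ]
  [ 0      1  0  |     2 ]
  [ 0      0  1  |     6 ]
R1 → R1 + 10/3·R2
  [ 1  0  0  |  6 ]
  [ 0  1  0  |  2 ]
  [ 0  0  1  |  6 ]
Reading off the last column: u = 6, v = 2, w = 6.

(6, 2, 6)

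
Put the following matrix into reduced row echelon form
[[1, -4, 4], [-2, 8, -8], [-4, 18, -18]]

[[1, 0, 0], [0, 1, -1], [0, 0, 0]]

Add 2 times r1 to r2.
  [  1  -4    4 ]
  [  0   0    0 ]
  [ -4  18  -18 ]
Add 4 times r1 to r3.
  [ 1  -4   4 ]
  [ 0   0   0 ]
  [ 0   2  -2 ]
Swap r2 and r3.
  [ 1  -4   4 ]
  [ 0   2  -2 ]
  [ 0   0   0 ]
Multiply r2 by 1/2.
  [ 1  -4   4 ]
  [ 0   1  -1 ]
  [ 0   0   0 ]
Add 4 times r2 to r1.
  [ 1  0   0 ]
  [ 0  1  -1 ]
  [ 0  0   0 ]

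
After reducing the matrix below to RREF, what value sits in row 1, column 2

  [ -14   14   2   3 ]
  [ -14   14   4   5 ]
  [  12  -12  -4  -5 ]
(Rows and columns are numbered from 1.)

-1

R1 ← -1/14·R1
  [   1   -1  -1/7  -3/14 ]
  [ -14   14     4      5 ]
  [  12  -12    -4     -5 ]
R2 ← R2 + 14·R1
  [  1   -1  -1/7  -3/14 ]
  [  0    0     2      2 ]
  [ 12  -12    -4     -5 ]
R3 ← R3 − 12·R1
  [ 1  -1   -1/7  -3/14 ]
  [ 0   0      2      2 ]
  [ 0   0  -16/7  -17/7 ]
R2 ← 1/2·R2
  [ 1  -1   -1/7  -3/14 ]
  [ 0   0      1      1 ]
  [ 0   0  -16/7  -17/7 ]
R3 ← R3 + 16/7·R2
  [ 1  -1  -1/7  -3/14 ]
  [ 0   0     1      1 ]
  [ 0   0     0   -1/7 ]
R3 ← -7·R3
  [ 1  -1  -1/7  -3/14 ]
  [ 0   0     1      1 ]
  [ 0   0     0      1 ]
R2 ← R2 − R3
  [ 1  -1  -1/7  -3/14 ]
  [ 0   0     1      0 ]
  [ 0   0     0      1 ]
R1 ← R1 + 3/14·R3
  [ 1  -1  -1/7  0 ]
  [ 0   0     1  0 ]
  [ 0   0     0  1 ]
R1 ← R1 + 1/7·R2
  [ 1  -1  0  0 ]
  [ 0   0  1  0 ]
  [ 0   0  0  1 ]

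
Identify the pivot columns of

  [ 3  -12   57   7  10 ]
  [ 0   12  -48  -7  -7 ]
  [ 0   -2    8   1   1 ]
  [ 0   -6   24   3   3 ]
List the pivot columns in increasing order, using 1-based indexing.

1, 2, 4

ρ1 := 1/3·ρ1
  [ 1  -4   19  7/3  10/3 ]
  [ 0  12  -48   -7    -7 ]
  [ 0  -2    8    1     1 ]
  [ 0  -6   24    3     3 ]
ρ2 := 1/12·ρ2
  [ 1  -4  19    7/3   10/3 ]
  [ 0   1  -4  -7/12  -7/12 ]
  [ 0  -2   8      1      1 ]
  [ 0  -6  24      3      3 ]
ρ3 := ρ3 + 2·ρ2
  [ 1  -4  19    7/3   10/3 ]
  [ 0   1  -4  -7/12  -7/12 ]
  [ 0   0   0   -1/6   -1/6 ]
  [ 0  -6  24      3      3 ]
ρ4 := ρ4 + 6·ρ2
  [ 1  -4  19    7/3   10/3 ]
  [ 0   1  -4  -7/12  -7/12 ]
  [ 0   0   0   -1/6   -1/6 ]
  [ 0   0   0   -1/2   -1/2 ]
ρ3 := -6·ρ3
  [ 1  -4  19    7/3   10/3 ]
  [ 0   1  -4  -7/12  -7/12 ]
  [ 0   0   0      1      1 ]
  [ 0   0   0   -1/2   -1/2 ]
ρ4 := ρ4 + 1/2·ρ3
  [ 1  -4  19    7/3   10/3 ]
  [ 0   1  -4  -7/12  -7/12 ]
  [ 0   0   0      1      1 ]
  [ 0   0   0      0      0 ]
ρ2 := ρ2 + 7/12·ρ3
  [ 1  -4  19  7/3  10/3 ]
  [ 0   1  -4    0     0 ]
  [ 0   0   0    1     1 ]
  [ 0   0   0    0     0 ]
ρ1 := ρ1 − 7/3·ρ3
  [ 1  -4  19  0  1 ]
  [ 0   1  -4  0  0 ]
  [ 0   0   0  1  1 ]
  [ 0   0   0  0  0 ]
ρ1 := ρ1 + 4·ρ2
  [ 1  0   3  0  1 ]
  [ 0  1  -4  0  0 ]
  [ 0  0   0  1  1 ]
  [ 0  0   0  0  0 ]
Pivot columns are the columns containing a leading 1.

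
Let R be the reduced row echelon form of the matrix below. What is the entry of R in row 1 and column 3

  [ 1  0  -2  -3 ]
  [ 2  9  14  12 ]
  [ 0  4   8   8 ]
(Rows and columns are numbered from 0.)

Subtract 2 times R1 from R2.
  [ 1  0  -2  -3 ]
  [ 0  9  18  18 ]
  [ 0  4   8   8 ]
Multiply R2 by 1/9.
  [ 1  0  -2  -3 ]
  [ 0  1   2   2 ]
  [ 0  4   8   8 ]
Subtract 4 times R2 from R3.
  [ 1  0  -2  -3 ]
  [ 0  1   2   2 ]
  [ 0  0   0   0 ]

2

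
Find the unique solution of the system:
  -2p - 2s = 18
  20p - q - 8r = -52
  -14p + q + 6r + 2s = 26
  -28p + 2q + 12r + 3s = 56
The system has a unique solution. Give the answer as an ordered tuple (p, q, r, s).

Form the augmented matrix and row-reduce:
  [  -2   0   0  -2  |   18 ]
  [  20  -1  -8   0  |  -52 ]
  [ -14   1   6   2  |   26 ]
  [ -28   2  12   3  |   56 ]
R1 -> -1/2·R1
  [   1   0   0  1  |   -9 ]
  [  20  -1  -8  0  |  -52 ]
  [ -14   1   6  2  |   26 ]
  [ -28   2  12  3  |   56 ]
R2 -> R2 − 20·R1
  [   1   0   0    1  |   -9 ]
  [   0  -1  -8  -20  |  128 ]
  [ -14   1   6    2  |   26 ]
  [ -28   2  12    3  |   56 ]
R3 -> R3 + 14·R1
  [   1   0   0    1  |    -9 ]
  [   0  -1  -8  -20  |   128 ]
  [   0   1   6   16  |  -100 ]
  [ -28   2  12    3  |    56 ]
R4 -> R4 + 28·R1
  [ 1   0   0    1  |    -9 ]
  [ 0  -1  -8  -20  |   128 ]
  [ 0   1   6   16  |  -100 ]
  [ 0   2  12   31  |  -196 ]
R2 -> -1·R2
  [ 1  0   0   1  |    -9 ]
  [ 0  1   8  20  |  -128 ]
  [ 0  1   6  16  |  -100 ]
  [ 0  2  12  31  |  -196 ]
R3 -> R3 − R2
  [ 1  0   0   1  |    -9 ]
  [ 0  1   8  20  |  -128 ]
  [ 0  0  -2  -4  |    28 ]
  [ 0  2  12  31  |  -196 ]
R4 -> R4 − 2·R2
  [ 1  0   0   1  |    -9 ]
  [ 0  1   8  20  |  -128 ]
  [ 0  0  -2  -4  |    28 ]
  [ 0  0  -4  -9  |    60 ]
R3 -> -1/2·R3
  [ 1  0   0   1  |    -9 ]
  [ 0  1   8  20  |  -128 ]
  [ 0  0   1   2  |   -14 ]
  [ 0  0  -4  -9  |    60 ]
R4 -> R4 + 4·R3
  [ 1  0  0   1  |    -9 ]
  [ 0  1  8  20  |  -128 ]
  [ 0  0  1   2  |   -14 ]
  [ 0  0  0  -1  |     4 ]
R4 -> -1·R4
  [ 1  0  0   1  |    -9 ]
  [ 0  1  8  20  |  -128 ]
  [ 0  0  1   2  |   -14 ]
  [ 0  0  0   1  |    -4 ]
R3 -> R3 − 2·R4
  [ 1  0  0   1  |    -9 ]
  [ 0  1  8  20  |  -128 ]
  [ 0  0  1   0  |    -6 ]
  [ 0  0  0   1  |    -4 ]
R2 -> R2 − 20·R4
  [ 1  0  0  1  |   -9 ]
  [ 0  1  8  0  |  -48 ]
  [ 0  0  1  0  |   -6 ]
  [ 0  0  0  1  |   -4 ]
R1 -> R1 − R4
  [ 1  0  0  0  |   -5 ]
  [ 0  1  8  0  |  -48 ]
  [ 0  0  1  0  |   -6 ]
  [ 0  0  0  1  |   -4 ]
R2 -> R2 − 8·R3
  [ 1  0  0  0  |  -5 ]
  [ 0  1  0  0  |   0 ]
  [ 0  0  1  0  |  -6 ]
  [ 0  0  0  1  |  -4 ]
Reading off the last column: p = -5, q = 0, r = -6, s = -4.

(-5, 0, -6, -4)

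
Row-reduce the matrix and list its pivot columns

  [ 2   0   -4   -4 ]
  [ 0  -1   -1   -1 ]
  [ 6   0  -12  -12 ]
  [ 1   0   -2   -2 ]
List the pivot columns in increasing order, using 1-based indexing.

1, 2

Multiply r1 by 1/2.
  [ 1   0   -2   -2 ]
  [ 0  -1   -1   -1 ]
  [ 6   0  -12  -12 ]
  [ 1   0   -2   -2 ]
Subtract 6 times r1 from r3.
  [ 1   0  -2  -2 ]
  [ 0  -1  -1  -1 ]
  [ 0   0   0   0 ]
  [ 1   0  -2  -2 ]
Subtract r1 from r4.
  [ 1   0  -2  -2 ]
  [ 0  -1  -1  -1 ]
  [ 0   0   0   0 ]
  [ 0   0   0   0 ]
Multiply r2 by -1.
  [ 1  0  -2  -2 ]
  [ 0  1   1   1 ]
  [ 0  0   0   0 ]
  [ 0  0   0   0 ]
Pivot columns are the columns containing a leading 1.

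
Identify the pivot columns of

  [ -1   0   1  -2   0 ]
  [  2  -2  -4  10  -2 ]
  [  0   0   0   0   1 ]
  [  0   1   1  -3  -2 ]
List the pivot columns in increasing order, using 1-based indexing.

R1 := -1·R1
  [ 1   0  -1   2   0 ]
  [ 2  -2  -4  10  -2 ]
  [ 0   0   0   0   1 ]
  [ 0   1   1  -3  -2 ]
R2 := R2 − 2·R1
  [ 1   0  -1   2   0 ]
  [ 0  -2  -2   6  -2 ]
  [ 0   0   0   0   1 ]
  [ 0   1   1  -3  -2 ]
R2 := -1/2·R2
  [ 1  0  -1   2   0 ]
  [ 0  1   1  -3   1 ]
  [ 0  0   0   0   1 ]
  [ 0  1   1  -3  -2 ]
R4 := R4 − R2
  [ 1  0  -1   2   0 ]
  [ 0  1   1  -3   1 ]
  [ 0  0   0   0   1 ]
  [ 0  0   0   0  -3 ]
R4 := R4 + 3·R3
  [ 1  0  -1   2  0 ]
  [ 0  1   1  -3  1 ]
  [ 0  0   0   0  1 ]
  [ 0  0   0   0  0 ]
R2 := R2 − R3
  [ 1  0  -1   2  0 ]
  [ 0  1   1  -3  0 ]
  [ 0  0   0   0  1 ]
  [ 0  0   0   0  0 ]
Pivot columns are the columns containing a leading 1.

1, 2, 5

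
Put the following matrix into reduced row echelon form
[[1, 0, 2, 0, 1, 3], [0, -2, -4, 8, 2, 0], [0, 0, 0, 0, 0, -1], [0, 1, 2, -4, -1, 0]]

ρ2 -> -1/2·ρ2
ρ4 -> ρ4 − ρ2
ρ3 -> -1·ρ3
ρ1 -> ρ1 − 3·ρ3

[[1, 0, 2, 0, 1, 0], [0, 1, 2, -4, -1, 0], [0, 0, 0, 0, 0, 1], [0, 0, 0, 0, 0, 0]]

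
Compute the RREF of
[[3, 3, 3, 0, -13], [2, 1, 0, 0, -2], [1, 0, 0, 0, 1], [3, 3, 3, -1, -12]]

R1 := 1/3·R1
  [ 1  1  1   0  -13/3 ]
  [ 2  1  0   0     -2 ]
  [ 1  0  0   0      1 ]
  [ 3  3  3  -1    -12 ]
R2 := R2 − 2·R1
  [ 1   1   1   0  -13/3 ]
  [ 0  -1  -2   0   20/3 ]
  [ 1   0   0   0      1 ]
  [ 3   3   3  -1    -12 ]
R3 := R3 − R1
  [ 1   1   1   0  -13/3 ]
  [ 0  -1  -2   0   20/3 ]
  [ 0  -1  -1   0   16/3 ]
  [ 3   3   3  -1    -12 ]
R4 := R4 − 3·R1
  [ 1   1   1   0  -13/3 ]
  [ 0  -1  -2   0   20/3 ]
  [ 0  -1  -1   0   16/3 ]
  [ 0   0   0  -1      1 ]
R2 := -1·R2
  [ 1   1   1   0  -13/3 ]
  [ 0   1   2   0  -20/3 ]
  [ 0  -1  -1   0   16/3 ]
  [ 0   0   0  -1      1 ]
R3 := R3 + R2
  [ 1  1  1   0  -13/3 ]
  [ 0  1  2   0  -20/3 ]
  [ 0  0  1   0   -4/3 ]
  [ 0  0  0  -1      1 ]
R4 := -1·R4
  [ 1  1  1  0  -13/3 ]
  [ 0  1  2  0  -20/3 ]
  [ 0  0  1  0   -4/3 ]
  [ 0  0  0  1     -1 ]
R2 := R2 − 2·R3
  [ 1  1  1  0  -13/3 ]
  [ 0  1  0  0     -4 ]
  [ 0  0  1  0   -4/3 ]
  [ 0  0  0  1     -1 ]
R1 := R1 − R3
  [ 1  1  0  0    -3 ]
  [ 0  1  0  0    -4 ]
  [ 0  0  1  0  -4/3 ]
  [ 0  0  0  1    -1 ]
R1 := R1 − R2
  [ 1  0  0  0     1 ]
  [ 0  1  0  0    -4 ]
  [ 0  0  1  0  -4/3 ]
  [ 0  0  0  1    -1 ]

[[1, 0, 0, 0, 1], [0, 1, 0, 0, -4], [0, 0, 1, 0, -4/3], [0, 0, 0, 1, -1]]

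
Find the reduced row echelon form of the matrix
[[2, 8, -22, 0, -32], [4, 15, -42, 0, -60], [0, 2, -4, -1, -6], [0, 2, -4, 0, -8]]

R1 := 1/2·R1
  [ 1   4  -11   0  -16 ]
  [ 4  15  -42   0  -60 ]
  [ 0   2   -4  -1   -6 ]
  [ 0   2   -4   0   -8 ]
R2 := R2 − 4·R1
  [ 1   4  -11   0  -16 ]
  [ 0  -1    2   0    4 ]
  [ 0   2   -4  -1   -6 ]
  [ 0   2   -4   0   -8 ]
R2 := -1·R2
  [ 1  4  -11   0  -16 ]
  [ 0  1   -2   0   -4 ]
  [ 0  2   -4  -1   -6 ]
  [ 0  2   -4   0   -8 ]
R3 := R3 − 2·R2
  [ 1  4  -11   0  -16 ]
  [ 0  1   -2   0   -4 ]
  [ 0  0    0  -1    2 ]
  [ 0  2   -4   0   -8 ]
R4 := R4 − 2·R2
  [ 1  4  -11   0  -16 ]
  [ 0  1   -2   0   -4 ]
  [ 0  0    0  -1    2 ]
  [ 0  0    0   0    0 ]
R3 := -1·R3
  [ 1  4  -11  0  -16 ]
  [ 0  1   -2  0   -4 ]
  [ 0  0    0  1   -2 ]
  [ 0  0    0  0    0 ]
R1 := R1 − 4·R2
  [ 1  0  -3  0   0 ]
  [ 0  1  -2  0  -4 ]
  [ 0  0   0  1  -2 ]
  [ 0  0   0  0   0 ]

[[1, 0, -3, 0, 0], [0, 1, -2, 0, -4], [0, 0, 0, 1, -2], [0, 0, 0, 0, 0]]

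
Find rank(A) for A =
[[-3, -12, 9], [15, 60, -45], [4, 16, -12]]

rank = 1

Multiply ρ1 by -1/3.
  [  1   4   -3 ]
  [ 15  60  -45 ]
  [  4  16  -12 ]
Subtract 15 times ρ1 from ρ2.
  [ 1   4   -3 ]
  [ 0   0    0 ]
  [ 4  16  -12 ]
Subtract 4 times ρ1 from ρ3.
  [ 1  4  -3 ]
  [ 0  0   0 ]
  [ 0  0   0 ]
The reduced form has 1 nonzero row.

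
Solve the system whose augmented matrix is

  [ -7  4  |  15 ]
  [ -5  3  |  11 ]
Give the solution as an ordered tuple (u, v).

Multiply R1 by -1/7.
  [  1  -4/7  |  -15/7 ]
  [ -5     3  |     11 ]
Add 5 times R1 to R2.
  [ 1  -4/7  |  -15/7 ]
  [ 0   1/7  |    2/7 ]
Multiply R2 by 7.
  [ 1  -4/7  |  -15/7 ]
  [ 0     1  |      2 ]
Add 4/7 times R2 to R1.
  [ 1  0  |  -1 ]
  [ 0  1  |   2 ]
Reading off the last column: u = -1, v = 2.

(-1, 2)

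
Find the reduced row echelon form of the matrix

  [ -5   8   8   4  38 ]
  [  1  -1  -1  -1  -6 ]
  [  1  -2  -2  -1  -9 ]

[[1, 0, 0, 0, -2], [0, 1, 1, 0, 3], [0, 0, 0, 1, 1]]

ρ1 ← -1/5·ρ1
  [ 1  -8/5  -8/5  -4/5  -38/5 ]
  [ 1    -1    -1    -1     -6 ]
  [ 1    -2    -2    -1     -9 ]
ρ2 ← ρ2 − ρ1
  [ 1  -8/5  -8/5  -4/5  -38/5 ]
  [ 0   3/5   3/5  -1/5    8/5 ]
  [ 1    -2    -2    -1     -9 ]
ρ3 ← ρ3 − ρ1
  [ 1  -8/5  -8/5  -4/5  -38/5 ]
  [ 0   3/5   3/5  -1/5    8/5 ]
  [ 0  -2/5  -2/5  -1/5   -7/5 ]
ρ2 ← 5/3·ρ2
  [ 1  -8/5  -8/5  -4/5  -38/5 ]
  [ 0     1     1  -1/3    8/3 ]
  [ 0  -2/5  -2/5  -1/5   -7/5 ]
ρ3 ← ρ3 + 2/5·ρ2
  [ 1  -8/5  -8/5  -4/5  -38/5 ]
  [ 0     1     1  -1/3    8/3 ]
  [ 0     0     0  -1/3   -1/3 ]
ρ3 ← -3·ρ3
  [ 1  -8/5  -8/5  -4/5  -38/5 ]
  [ 0     1     1  -1/3    8/3 ]
  [ 0     0     0     1      1 ]
ρ2 ← ρ2 + 1/3·ρ3
  [ 1  -8/5  -8/5  -4/5  -38/5 ]
  [ 0     1     1     0      3 ]
  [ 0     0     0     1      1 ]
ρ1 ← ρ1 + 4/5·ρ3
  [ 1  -8/5  -8/5  0  -34/5 ]
  [ 0     1     1  0      3 ]
  [ 0     0     0  1      1 ]
ρ1 ← ρ1 + 8/5·ρ2
  [ 1  0  0  0  -2 ]
  [ 0  1  1  0   3 ]
  [ 0  0  0  1   1 ]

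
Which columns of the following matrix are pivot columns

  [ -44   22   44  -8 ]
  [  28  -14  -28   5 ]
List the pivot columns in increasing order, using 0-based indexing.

r1 -> -1/44·r1
  [  1  -1/2   -1  2/11 ]
  [ 28   -14  -28     5 ]
r2 -> r2 − 28·r1
  [ 1  -1/2  -1   2/11 ]
  [ 0     0   0  -1/11 ]
r2 -> -11·r2
  [ 1  -1/2  -1  2/11 ]
  [ 0     0   0     1 ]
r1 -> r1 − 2/11·r2
  [ 1  -1/2  -1  0 ]
  [ 0     0   0  1 ]
Pivot columns are the columns containing a leading 1.

0, 3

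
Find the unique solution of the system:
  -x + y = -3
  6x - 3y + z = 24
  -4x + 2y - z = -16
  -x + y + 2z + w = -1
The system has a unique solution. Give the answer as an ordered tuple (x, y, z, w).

Form the augmented matrix and row-reduce:
  [ -1   1   0  0  |   -3 ]
  [  6  -3   1  0  |   24 ]
  [ -4   2  -1  0  |  -16 ]
  [ -1   1   2  1  |   -1 ]
Multiply r1 by -1.
  [  1  -1   0  0  |    3 ]
  [  6  -3   1  0  |   24 ]
  [ -4   2  -1  0  |  -16 ]
  [ -1   1   2  1  |   -1 ]
Subtract 6 times r1 from r2.
  [  1  -1   0  0  |    3 ]
  [  0   3   1  0  |    6 ]
  [ -4   2  -1  0  |  -16 ]
  [ -1   1   2  1  |   -1 ]
Add 4 times r1 to r3.
  [  1  -1   0  0  |   3 ]
  [  0   3   1  0  |   6 ]
  [  0  -2  -1  0  |  -4 ]
  [ -1   1   2  1  |  -1 ]
Add r1 to r4.
  [ 1  -1   0  0  |   3 ]
  [ 0   3   1  0  |   6 ]
  [ 0  -2  -1  0  |  -4 ]
  [ 0   0   2  1  |   2 ]
Multiply r2 by 1/3.
  [ 1  -1    0  0  |   3 ]
  [ 0   1  1/3  0  |   2 ]
  [ 0  -2   -1  0  |  -4 ]
  [ 0   0    2  1  |   2 ]
Add 2 times r2 to r3.
  [ 1  -1     0  0  |  3 ]
  [ 0   1   1/3  0  |  2 ]
  [ 0   0  -1/3  0  |  0 ]
  [ 0   0     2  1  |  2 ]
Multiply r3 by -3.
  [ 1  -1    0  0  |  3 ]
  [ 0   1  1/3  0  |  2 ]
  [ 0   0    1  0  |  0 ]
  [ 0   0    2  1  |  2 ]
Subtract 2 times r3 from r4.
  [ 1  -1    0  0  |  3 ]
  [ 0   1  1/3  0  |  2 ]
  [ 0   0    1  0  |  0 ]
  [ 0   0    0  1  |  2 ]
Subtract 1/3 times r3 from r2.
  [ 1  -1  0  0  |  3 ]
  [ 0   1  0  0  |  2 ]
  [ 0   0  1  0  |  0 ]
  [ 0   0  0  1  |  2 ]
Add r2 to r1.
  [ 1  0  0  0  |  5 ]
  [ 0  1  0  0  |  2 ]
  [ 0  0  1  0  |  0 ]
  [ 0  0  0  1  |  2 ]
Reading off the last column: x = 5, y = 2, z = 0, w = 2.

(5, 2, 0, 2)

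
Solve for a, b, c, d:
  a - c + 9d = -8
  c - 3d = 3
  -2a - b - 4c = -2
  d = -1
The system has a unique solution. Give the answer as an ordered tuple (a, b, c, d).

(1, 0, 0, -1)

Form the augmented matrix and row-reduce:
  [  1   0  -1   9  |  -8 ]
  [  0   0   1  -3  |   3 ]
  [ -2  -1  -4   0  |  -2 ]
  [  0   0   0   1  |  -1 ]
ρ3 → ρ3 + 2·ρ1
  [ 1   0  -1   9  |   -8 ]
  [ 0   0   1  -3  |    3 ]
  [ 0  -1  -6  18  |  -18 ]
  [ 0   0   0   1  |   -1 ]
ρ2 <-> ρ3
  [ 1   0  -1   9  |   -8 ]
  [ 0  -1  -6  18  |  -18 ]
  [ 0   0   1  -3  |    3 ]
  [ 0   0   0   1  |   -1 ]
ρ2 → -1·ρ2
  [ 1  0  -1    9  |  -8 ]
  [ 0  1   6  -18  |  18 ]
  [ 0  0   1   -3  |   3 ]
  [ 0  0   0    1  |  -1 ]
ρ3 → ρ3 + 3·ρ4
  [ 1  0  -1    9  |  -8 ]
  [ 0  1   6  -18  |  18 ]
  [ 0  0   1    0  |   0 ]
  [ 0  0   0    1  |  -1 ]
ρ2 → ρ2 + 18·ρ4
  [ 1  0  -1  9  |  -8 ]
  [ 0  1   6  0  |   0 ]
  [ 0  0   1  0  |   0 ]
  [ 0  0   0  1  |  -1 ]
ρ1 → ρ1 − 9·ρ4
  [ 1  0  -1  0  |   1 ]
  [ 0  1   6  0  |   0 ]
  [ 0  0   1  0  |   0 ]
  [ 0  0   0  1  |  -1 ]
ρ2 → ρ2 − 6·ρ3
  [ 1  0  -1  0  |   1 ]
  [ 0  1   0  0  |   0 ]
  [ 0  0   1  0  |   0 ]
  [ 0  0   0  1  |  -1 ]
ρ1 → ρ1 + ρ3
  [ 1  0  0  0  |   1 ]
  [ 0  1  0  0  |   0 ]
  [ 0  0  1  0  |   0 ]
  [ 0  0  0  1  |  -1 ]
Reading off the last column: a = 1, b = 0, c = 0, d = -1.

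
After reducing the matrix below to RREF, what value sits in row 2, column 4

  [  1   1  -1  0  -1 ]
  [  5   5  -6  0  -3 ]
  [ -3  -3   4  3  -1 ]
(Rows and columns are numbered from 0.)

r2 := r2 − 5·r1
r3 := r3 + 3·r1
r2 := -1·r2
r3 := r3 − r2
r3 := 1/3·r3
r1 := r1 + r2

-2/3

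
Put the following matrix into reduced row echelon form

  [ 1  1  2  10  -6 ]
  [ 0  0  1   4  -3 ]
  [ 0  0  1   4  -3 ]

[[1, 1, 0, 2, 0], [0, 0, 1, 4, -3], [0, 0, 0, 0, 0]]

R3 -> R3 − R2
R1 -> R1 − 2·R2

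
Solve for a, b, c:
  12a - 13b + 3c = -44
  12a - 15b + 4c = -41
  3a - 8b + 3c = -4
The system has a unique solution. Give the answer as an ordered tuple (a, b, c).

Form the augmented matrix and row-reduce:
  [ 12  -13  3  |  -44 ]
  [ 12  -15  4  |  -41 ]
  [  3   -8  3  |   -4 ]
Multiply ρ1 by 1/12.
Subtract 12 times ρ1 from ρ2.
Subtract 3 times ρ1 from ρ3.
Multiply ρ2 by -1/2.
Add 19/4 times ρ2 to ρ3.
Multiply ρ3 by -8.
Add 1/2 times ρ3 to ρ2.
Subtract 1/4 times ρ3 from ρ1.
Add 13/12 times ρ2 to ρ1.
Reading off the last column: a = -5, b = -1, c = 1.

(-5, -1, 1)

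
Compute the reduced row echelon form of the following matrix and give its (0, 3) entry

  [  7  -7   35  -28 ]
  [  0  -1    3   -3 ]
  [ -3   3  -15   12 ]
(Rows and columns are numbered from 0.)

-1

ρ1 -> 1/7·ρ1
  [  1  -1    5  -4 ]
  [  0  -1    3  -3 ]
  [ -3   3  -15  12 ]
ρ3 -> ρ3 + 3·ρ1
  [ 1  -1  5  -4 ]
  [ 0  -1  3  -3 ]
  [ 0   0  0   0 ]
ρ2 -> -1·ρ2
  [ 1  -1   5  -4 ]
  [ 0   1  -3   3 ]
  [ 0   0   0   0 ]
ρ1 -> ρ1 + ρ2
  [ 1  0   2  -1 ]
  [ 0  1  -3   3 ]
  [ 0  0   0   0 ]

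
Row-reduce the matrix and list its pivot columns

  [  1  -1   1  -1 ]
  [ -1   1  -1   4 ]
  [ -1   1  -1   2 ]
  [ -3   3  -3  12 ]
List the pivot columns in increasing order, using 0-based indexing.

0, 3

ρ2 → ρ2 + ρ1
  [  1  -1   1  -1 ]
  [  0   0   0   3 ]
  [ -1   1  -1   2 ]
  [ -3   3  -3  12 ]
ρ3 → ρ3 + ρ1
  [  1  -1   1  -1 ]
  [  0   0   0   3 ]
  [  0   0   0   1 ]
  [ -3   3  -3  12 ]
ρ4 → ρ4 + 3·ρ1
  [ 1  -1  1  -1 ]
  [ 0   0  0   3 ]
  [ 0   0  0   1 ]
  [ 0   0  0   9 ]
ρ2 → 1/3·ρ2
  [ 1  -1  1  -1 ]
  [ 0   0  0   1 ]
  [ 0   0  0   1 ]
  [ 0   0  0   9 ]
ρ3 → ρ3 − ρ2
  [ 1  -1  1  -1 ]
  [ 0   0  0   1 ]
  [ 0   0  0   0 ]
  [ 0   0  0   9 ]
ρ4 → ρ4 − 9·ρ2
  [ 1  -1  1  -1 ]
  [ 0   0  0   1 ]
  [ 0   0  0   0 ]
  [ 0   0  0   0 ]
ρ1 → ρ1 + ρ2
  [ 1  -1  1  0 ]
  [ 0   0  0  1 ]
  [ 0   0  0  0 ]
  [ 0   0  0  0 ]
Pivot columns are the columns containing a leading 1.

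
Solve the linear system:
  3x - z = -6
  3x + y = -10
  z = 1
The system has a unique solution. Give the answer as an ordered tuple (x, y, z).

(-5/3, -5, 1)

Form the augmented matrix and row-reduce:
  [ 3  0  -1  |   -6 ]
  [ 3  1   0  |  -10 ]
  [ 0  0   1  |    1 ]
Multiply ρ1 by 1/3.
  [ 1  0  -1/3  |   -2 ]
  [ 3  1     0  |  -10 ]
  [ 0  0     1  |    1 ]
Subtract 3 times ρ1 from ρ2.
  [ 1  0  -1/3  |  -2 ]
  [ 0  1     1  |  -4 ]
  [ 0  0     1  |   1 ]
Subtract ρ3 from ρ2.
  [ 1  0  -1/3  |  -2 ]
  [ 0  1     0  |  -5 ]
  [ 0  0     1  |   1 ]
Add 1/3 times ρ3 to ρ1.
  [ 1  0  0  |  -5/3 ]
  [ 0  1  0  |    -5 ]
  [ 0  0  1  |     1 ]
Reading off the last column: x = -5/3, y = -5, z = 1.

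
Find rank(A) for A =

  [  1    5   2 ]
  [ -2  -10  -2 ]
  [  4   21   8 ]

ρ2 → ρ2 + 2·ρ1
ρ3 → ρ3 − 4·ρ1
ρ2 <=> ρ3
ρ3 → 1/2·ρ3
ρ1 → ρ1 − 2·ρ3
ρ1 → ρ1 − 5·ρ2
The reduced form has 3 nonzero rows.

rank = 3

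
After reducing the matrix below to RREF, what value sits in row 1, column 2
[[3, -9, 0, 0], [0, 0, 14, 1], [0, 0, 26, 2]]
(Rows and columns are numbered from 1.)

ρ1 → 1/3·ρ1
  [ 1  -3   0  0 ]
  [ 0   0  14  1 ]
  [ 0   0  26  2 ]
ρ2 → 1/14·ρ2
  [ 1  -3   0     0 ]
  [ 0   0   1  1/14 ]
  [ 0   0  26     2 ]
ρ3 → ρ3 − 26·ρ2
  [ 1  -3  0     0 ]
  [ 0   0  1  1/14 ]
  [ 0   0  0   1/7 ]
ρ3 → 7·ρ3
  [ 1  -3  0     0 ]
  [ 0   0  1  1/14 ]
  [ 0   0  0     1 ]
ρ2 → ρ2 − 1/14·ρ3
  [ 1  -3  0  0 ]
  [ 0   0  1  0 ]
  [ 0   0  0  1 ]

-3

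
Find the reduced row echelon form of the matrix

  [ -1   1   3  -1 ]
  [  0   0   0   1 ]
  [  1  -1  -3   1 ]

[[1, -1, -3, 0], [0, 0, 0, 1], [0, 0, 0, 0]]

R1 → -1·R1
  [ 1  -1  -3  1 ]
  [ 0   0   0  1 ]
  [ 1  -1  -3  1 ]
R3 → R3 − R1
  [ 1  -1  -3  1 ]
  [ 0   0   0  1 ]
  [ 0   0   0  0 ]
R1 → R1 − R2
  [ 1  -1  -3  0 ]
  [ 0   0   0  1 ]
  [ 0   0   0  0 ]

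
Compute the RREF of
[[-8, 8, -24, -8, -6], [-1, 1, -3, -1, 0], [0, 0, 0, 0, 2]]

[[1, -1, 3, 1, 0], [0, 0, 0, 0, 1], [0, 0, 0, 0, 0]]

Multiply R1 by -1/8.
  [  1  -1   3   1  3/4 ]
  [ -1   1  -3  -1    0 ]
  [  0   0   0   0    2 ]
Add R1 to R2.
  [ 1  -1  3  1  3/4 ]
  [ 0   0  0  0  3/4 ]
  [ 0   0  0  0    2 ]
Multiply R2 by 4/3.
  [ 1  -1  3  1  3/4 ]
  [ 0   0  0  0    1 ]
  [ 0   0  0  0    2 ]
Subtract 2 times R2 from R3.
  [ 1  -1  3  1  3/4 ]
  [ 0   0  0  0    1 ]
  [ 0   0  0  0    0 ]
Subtract 3/4 times R2 from R1.
  [ 1  -1  3  1  0 ]
  [ 0   0  0  0  1 ]
  [ 0   0  0  0  0 ]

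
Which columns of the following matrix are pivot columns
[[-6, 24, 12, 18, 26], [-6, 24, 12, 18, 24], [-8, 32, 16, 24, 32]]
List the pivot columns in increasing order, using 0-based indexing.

R1 -> -1/6·R1
  [  1  -4  -2  -3  -13/3 ]
  [ -6  24  12  18     24 ]
  [ -8  32  16  24     32 ]
R2 -> R2 + 6·R1
  [  1  -4  -2  -3  -13/3 ]
  [  0   0   0   0     -2 ]
  [ -8  32  16  24     32 ]
R3 -> R3 + 8·R1
  [ 1  -4  -2  -3  -13/3 ]
  [ 0   0   0   0     -2 ]
  [ 0   0   0   0   -8/3 ]
R2 -> -1/2·R2
  [ 1  -4  -2  -3  -13/3 ]
  [ 0   0   0   0      1 ]
  [ 0   0   0   0   -8/3 ]
R3 -> R3 + 8/3·R2
  [ 1  -4  -2  -3  -13/3 ]
  [ 0   0   0   0      1 ]
  [ 0   0   0   0      0 ]
R1 -> R1 + 13/3·R2
  [ 1  -4  -2  -3  0 ]
  [ 0   0   0   0  1 ]
  [ 0   0   0   0  0 ]
Pivot columns are the columns containing a leading 1.

0, 4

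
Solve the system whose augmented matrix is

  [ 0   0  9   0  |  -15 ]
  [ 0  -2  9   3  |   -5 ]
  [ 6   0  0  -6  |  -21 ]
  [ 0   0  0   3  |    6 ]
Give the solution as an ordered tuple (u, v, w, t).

(-3/2, -2, -5/3, 2)

ρ1 ↔ ρ3
  [ 6   0  0  -6  |  -21 ]
  [ 0  -2  9   3  |   -5 ]
  [ 0   0  9   0  |  -15 ]
  [ 0   0  0   3  |    6 ]
ρ1 := 1/6·ρ1
  [ 1   0  0  -1  |  -7/2 ]
  [ 0  -2  9   3  |    -5 ]
  [ 0   0  9   0  |   -15 ]
  [ 0   0  0   3  |     6 ]
ρ2 := -1/2·ρ2
  [ 1  0     0    -1  |  -7/2 ]
  [ 0  1  -9/2  -3/2  |   5/2 ]
  [ 0  0     9     0  |   -15 ]
  [ 0  0     0     3  |     6 ]
ρ3 := 1/9·ρ3
  [ 1  0     0    -1  |  -7/2 ]
  [ 0  1  -9/2  -3/2  |   5/2 ]
  [ 0  0     1     0  |  -5/3 ]
  [ 0  0     0     3  |     6 ]
ρ4 := 1/3·ρ4
  [ 1  0     0    -1  |  -7/2 ]
  [ 0  1  -9/2  -3/2  |   5/2 ]
  [ 0  0     1     0  |  -5/3 ]
  [ 0  0     0     1  |     2 ]
ρ2 := ρ2 + 3/2·ρ4
  [ 1  0     0  -1  |  -7/2 ]
  [ 0  1  -9/2   0  |  11/2 ]
  [ 0  0     1   0  |  -5/3 ]
  [ 0  0     0   1  |     2 ]
ρ1 := ρ1 + ρ4
  [ 1  0     0  0  |  -3/2 ]
  [ 0  1  -9/2  0  |  11/2 ]
  [ 0  0     1  0  |  -5/3 ]
  [ 0  0     0  1  |     2 ]
ρ2 := ρ2 + 9/2·ρ3
  [ 1  0  0  0  |  -3/2 ]
  [ 0  1  0  0  |    -2 ]
  [ 0  0  1  0  |  -5/3 ]
  [ 0  0  0  1  |     2 ]
Reading off the last column: u = -3/2, v = -2, w = -5/3, t = 2.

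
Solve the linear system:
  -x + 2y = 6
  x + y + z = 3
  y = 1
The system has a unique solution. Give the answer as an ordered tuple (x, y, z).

Form the augmented matrix and row-reduce:
  [ -1  2  0  |  6 ]
  [  1  1  1  |  3 ]
  [  0  1  0  |  1 ]
Multiply ρ1 by -1.
  [ 1  -2  0  |  -6 ]
  [ 1   1  1  |   3 ]
  [ 0   1  0  |   1 ]
Subtract ρ1 from ρ2.
  [ 1  -2  0  |  -6 ]
  [ 0   3  1  |   9 ]
  [ 0   1  0  |   1 ]
Multiply ρ2 by 1/3.
  [ 1  -2    0  |  -6 ]
  [ 0   1  1/3  |   3 ]
  [ 0   1    0  |   1 ]
Subtract ρ2 from ρ3.
  [ 1  -2     0  |  -6 ]
  [ 0   1   1/3  |   3 ]
  [ 0   0  -1/3  |  -2 ]
Multiply ρ3 by -3.
  [ 1  -2    0  |  -6 ]
  [ 0   1  1/3  |   3 ]
  [ 0   0    1  |   6 ]
Subtract 1/3 times ρ3 from ρ2.
  [ 1  -2  0  |  -6 ]
  [ 0   1  0  |   1 ]
  [ 0   0  1  |   6 ]
Add 2 times ρ2 to ρ1.
  [ 1  0  0  |  -4 ]
  [ 0  1  0  |   1 ]
  [ 0  0  1  |   6 ]
Reading off the last column: x = -4, y = 1, z = 6.

(-4, 1, 6)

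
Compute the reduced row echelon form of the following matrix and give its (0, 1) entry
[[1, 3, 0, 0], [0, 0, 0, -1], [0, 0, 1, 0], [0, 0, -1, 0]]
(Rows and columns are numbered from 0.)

R2 <=> R3
R4 := R4 + R2
R3 := -1·R3

3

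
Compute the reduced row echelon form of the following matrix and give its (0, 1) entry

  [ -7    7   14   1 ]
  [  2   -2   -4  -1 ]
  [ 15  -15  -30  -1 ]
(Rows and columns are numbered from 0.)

-1

Multiply R1 by -1/7.
Subtract 2 times R1 from R2.
Subtract 15 times R1 from R3.
Multiply R2 by -7/5.
Subtract 8/7 times R2 from R3.
Add 1/7 times R2 to R1.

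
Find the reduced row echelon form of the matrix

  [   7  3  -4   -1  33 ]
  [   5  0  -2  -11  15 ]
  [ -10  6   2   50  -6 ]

[[1, 0, 0, -3, 3], [0, 1, 0, 4, 4], [0, 0, 1, -2, 0]]

Multiply r1 by 1/7.
Subtract 5 times r1 from r2.
Add 10 times r1 to r3.
Multiply r2 by -7/15.
Subtract 72/7 times r2 from r3.
Multiply r3 by 5/2.
Add 2/5 times r3 to r2.
Add 4/7 times r3 to r1.
Subtract 3/7 times r2 from r1.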